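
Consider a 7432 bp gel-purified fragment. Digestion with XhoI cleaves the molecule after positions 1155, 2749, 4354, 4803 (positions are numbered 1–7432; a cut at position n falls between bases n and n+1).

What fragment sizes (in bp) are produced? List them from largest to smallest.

2629, 1605, 1594, 1155, 449 bp

Linear molecule, 4 cuts → 5 fragments:
  1155 − 0 = 1155 bp
  2749 − 1155 = 1594 bp
  4354 − 2749 = 1605 bp
  4803 − 4354 = 449 bp
  7432 − 4803 = 2629 bp
Sorted largest to smallest: 2629, 1605, 1594, 1155, 449 bp.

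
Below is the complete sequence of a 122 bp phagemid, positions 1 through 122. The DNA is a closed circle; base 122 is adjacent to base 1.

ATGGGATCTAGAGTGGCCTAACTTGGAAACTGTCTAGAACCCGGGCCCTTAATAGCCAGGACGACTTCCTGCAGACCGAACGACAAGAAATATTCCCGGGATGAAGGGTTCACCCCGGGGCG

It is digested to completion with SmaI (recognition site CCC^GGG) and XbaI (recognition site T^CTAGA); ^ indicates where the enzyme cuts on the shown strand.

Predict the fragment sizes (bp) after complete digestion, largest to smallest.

55, 26, 19, 13, 9 bp

SmaI sites (CCCGGG) start at positions 40, 95, 114.
SmaI cuts after base 3 of each site, so after positions 42, 97, 116.
XbaI sites (TCTAGA) start at positions 7, 33.
XbaI cuts after the first base of each site, so after positions 7, 33.
Combined cut positions: 7, 33, 42, 97, 116.
Circular molecule, 5 cuts → 5 fragments:
  8–33 → 26 bp
  34–42 → 9 bp
  43–97 → 55 bp
  98–116 → 19 bp
  117–122 then 1–7 → 6 + 7 = 13 bp
Sorted largest to smallest: 55, 26, 19, 13, 9 bp.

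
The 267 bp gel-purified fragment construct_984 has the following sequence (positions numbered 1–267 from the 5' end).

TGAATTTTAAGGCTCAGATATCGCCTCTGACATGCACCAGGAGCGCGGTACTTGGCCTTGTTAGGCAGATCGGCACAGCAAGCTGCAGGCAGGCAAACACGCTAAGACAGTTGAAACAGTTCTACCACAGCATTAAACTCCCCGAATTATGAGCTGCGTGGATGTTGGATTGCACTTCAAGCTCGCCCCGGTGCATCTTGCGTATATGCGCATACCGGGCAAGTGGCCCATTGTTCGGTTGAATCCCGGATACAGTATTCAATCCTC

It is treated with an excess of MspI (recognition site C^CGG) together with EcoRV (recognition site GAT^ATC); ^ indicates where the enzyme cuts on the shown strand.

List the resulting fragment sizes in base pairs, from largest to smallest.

169, 31, 27, 21, 19 bp

MspI sites (CCGG) start at positions 188, 215, 246.
MspI cuts after the first base of each site, so after positions 188, 215, 246.
The EcoRV site (GATATC) starts at position 17.
EcoRV cuts after base 3 of each site, so after position 19.
Combined cut positions: 19, 188, 215, 246.
Linear molecule, 4 cuts → 5 fragments:
  1–19 → 19 bp
  20–188 → 169 bp
  189–215 → 27 bp
  216–246 → 31 bp
  247–267 → 21 bp
Sorted largest to smallest: 169, 31, 27, 21, 19 bp.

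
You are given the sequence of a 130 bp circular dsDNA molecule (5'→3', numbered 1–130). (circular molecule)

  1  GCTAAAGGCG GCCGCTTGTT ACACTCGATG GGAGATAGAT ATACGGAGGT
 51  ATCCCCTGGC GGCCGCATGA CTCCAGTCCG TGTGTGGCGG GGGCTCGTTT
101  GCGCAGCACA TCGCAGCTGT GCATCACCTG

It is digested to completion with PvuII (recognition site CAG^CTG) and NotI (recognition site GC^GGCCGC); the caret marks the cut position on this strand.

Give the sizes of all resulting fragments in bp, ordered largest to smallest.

56, 51, 23 bp

The PvuII site (CAGCTG) starts at position 114.
PvuII cuts after base 3 of each site, so after position 116.
NotI sites (GCGGCCGC) start at positions 8, 59.
NotI cuts after base 2 of each site, so after positions 9, 60.
Combined cut positions: 9, 60, 116.
Circular molecule, 3 cuts → 3 fragments:
  10–60 → 51 bp
  61–116 → 56 bp
  117–130 then 1–9 → 14 + 9 = 23 bp
Sorted largest to smallest: 56, 51, 23 bp.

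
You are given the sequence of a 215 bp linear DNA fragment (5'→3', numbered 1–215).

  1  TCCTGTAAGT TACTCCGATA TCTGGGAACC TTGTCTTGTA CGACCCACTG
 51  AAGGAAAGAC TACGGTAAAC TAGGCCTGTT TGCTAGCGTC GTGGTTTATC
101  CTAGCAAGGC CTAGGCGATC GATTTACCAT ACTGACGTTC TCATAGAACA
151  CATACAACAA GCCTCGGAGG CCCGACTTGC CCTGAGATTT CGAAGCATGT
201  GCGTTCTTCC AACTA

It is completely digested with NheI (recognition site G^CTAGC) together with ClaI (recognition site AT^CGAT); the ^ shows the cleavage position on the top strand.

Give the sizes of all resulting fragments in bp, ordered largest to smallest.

The NheI site (GCTAGC) starts at position 82.
NheI cuts after the first base of each site, so after position 82.
The ClaI site (ATCGAT) starts at position 118.
ClaI cuts after base 2 of each site, so after position 119.
Combined cut positions: 82, 119.
Linear molecule, 2 cuts → 3 fragments:
  1–82 → 82 bp
  83–119 → 37 bp
  120–215 → 96 bp
Sorted largest to smallest: 96, 82, 37 bp.

96, 82, 37 bp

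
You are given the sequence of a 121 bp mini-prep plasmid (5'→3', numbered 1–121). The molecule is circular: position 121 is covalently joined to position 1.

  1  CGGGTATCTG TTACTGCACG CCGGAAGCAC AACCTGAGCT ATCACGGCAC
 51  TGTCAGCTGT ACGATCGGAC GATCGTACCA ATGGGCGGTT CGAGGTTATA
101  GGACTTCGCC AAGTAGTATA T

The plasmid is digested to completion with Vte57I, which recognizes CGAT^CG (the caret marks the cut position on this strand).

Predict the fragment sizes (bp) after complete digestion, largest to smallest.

113, 8 bp

Vte57I sites (CGATCG) start at positions 62, 70.
Vte57I cuts after base 4 of each site, so after positions 65, 73.
Circular molecule, 2 cuts → 2 fragments:
  66–73 → 8 bp
  74–121 then 1–65 → 48 + 65 = 113 bp
Sorted largest to smallest: 113, 8 bp.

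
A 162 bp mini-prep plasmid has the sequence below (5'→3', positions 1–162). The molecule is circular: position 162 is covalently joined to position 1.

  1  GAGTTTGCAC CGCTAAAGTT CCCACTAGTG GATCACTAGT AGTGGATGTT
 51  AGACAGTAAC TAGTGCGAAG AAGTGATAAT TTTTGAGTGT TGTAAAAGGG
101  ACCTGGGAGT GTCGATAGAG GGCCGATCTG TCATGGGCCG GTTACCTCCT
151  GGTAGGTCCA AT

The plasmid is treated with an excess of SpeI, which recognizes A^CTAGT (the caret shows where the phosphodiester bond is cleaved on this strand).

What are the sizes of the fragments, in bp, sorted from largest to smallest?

127, 24, 11 bp

SpeI sites (ACTAGT) start at positions 24, 35, 59.
SpeI cuts after the first base of each site, so after positions 24, 35, 59.
Circular molecule, 3 cuts → 3 fragments:
  25–35 → 11 bp
  36–59 → 24 bp
  60–162 then 1–24 → 103 + 24 = 127 bp
Sorted largest to smallest: 127, 24, 11 bp.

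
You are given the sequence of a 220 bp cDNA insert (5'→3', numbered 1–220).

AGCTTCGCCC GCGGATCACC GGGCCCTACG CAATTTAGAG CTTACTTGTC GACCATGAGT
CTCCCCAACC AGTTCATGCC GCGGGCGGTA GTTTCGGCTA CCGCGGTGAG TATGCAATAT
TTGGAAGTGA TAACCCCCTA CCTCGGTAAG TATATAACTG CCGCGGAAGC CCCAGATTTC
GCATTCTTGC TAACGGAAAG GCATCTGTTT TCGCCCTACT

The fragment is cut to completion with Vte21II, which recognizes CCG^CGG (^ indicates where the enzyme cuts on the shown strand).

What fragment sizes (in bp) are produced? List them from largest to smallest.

Vte21II sites (CCGCGG) start at positions 9, 79, 101, 161.
Vte21II cuts after base 3 of each site, so after positions 11, 81, 103, 163.
Linear molecule, 4 cuts → 5 fragments:
  1–11 → 11 bp
  12–81 → 70 bp
  82–103 → 22 bp
  104–163 → 60 bp
  164–220 → 57 bp
Sorted largest to smallest: 70, 60, 57, 22, 11 bp.

70, 60, 57, 22, 11 bp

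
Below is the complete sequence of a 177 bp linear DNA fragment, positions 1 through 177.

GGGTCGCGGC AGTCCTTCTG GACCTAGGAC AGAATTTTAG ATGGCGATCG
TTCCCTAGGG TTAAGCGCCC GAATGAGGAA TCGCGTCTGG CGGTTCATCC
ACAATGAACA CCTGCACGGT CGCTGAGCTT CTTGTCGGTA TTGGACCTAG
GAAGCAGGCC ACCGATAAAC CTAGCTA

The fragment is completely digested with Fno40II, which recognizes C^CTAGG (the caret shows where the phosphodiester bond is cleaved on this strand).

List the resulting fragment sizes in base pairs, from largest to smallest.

92, 31, 31, 23 bp

Fno40II sites (CCTAGG) start at positions 23, 54, 146.
Fno40II cuts after the first base of each site, so after positions 23, 54, 146.
Linear molecule, 3 cuts → 4 fragments:
  1–23 → 23 bp
  24–54 → 31 bp
  55–146 → 92 bp
  147–177 → 31 bp
Sorted largest to smallest: 92, 31, 31, 23 bp.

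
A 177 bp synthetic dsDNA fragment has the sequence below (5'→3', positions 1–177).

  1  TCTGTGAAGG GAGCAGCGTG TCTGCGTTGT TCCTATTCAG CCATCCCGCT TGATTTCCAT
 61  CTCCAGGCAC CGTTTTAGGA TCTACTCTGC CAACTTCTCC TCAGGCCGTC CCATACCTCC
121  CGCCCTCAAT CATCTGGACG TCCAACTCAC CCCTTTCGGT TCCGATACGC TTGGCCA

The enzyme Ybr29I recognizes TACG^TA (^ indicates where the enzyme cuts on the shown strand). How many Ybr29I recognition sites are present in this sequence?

0

No occurrence of TACGTA is present in the sequence.
Ybr29I does not cut: 0 sites.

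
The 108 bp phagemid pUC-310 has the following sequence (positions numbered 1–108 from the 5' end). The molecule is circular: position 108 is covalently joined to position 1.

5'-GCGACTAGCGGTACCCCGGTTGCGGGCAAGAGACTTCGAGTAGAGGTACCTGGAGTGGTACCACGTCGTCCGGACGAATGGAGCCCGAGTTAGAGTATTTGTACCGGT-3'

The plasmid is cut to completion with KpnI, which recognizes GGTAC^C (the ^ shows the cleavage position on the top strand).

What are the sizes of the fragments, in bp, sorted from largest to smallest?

KpnI sites (GGTACC) start at positions 10, 45, 57.
KpnI cuts after base 5 of each site (before the last base), so after positions 14, 49, 61.
Circular molecule, 3 cuts → 3 fragments:
  15–49 → 35 bp
  50–61 → 12 bp
  62–108 then 1–14 → 47 + 14 = 61 bp
Sorted largest to smallest: 61, 35, 12 bp.

61, 35, 12 bp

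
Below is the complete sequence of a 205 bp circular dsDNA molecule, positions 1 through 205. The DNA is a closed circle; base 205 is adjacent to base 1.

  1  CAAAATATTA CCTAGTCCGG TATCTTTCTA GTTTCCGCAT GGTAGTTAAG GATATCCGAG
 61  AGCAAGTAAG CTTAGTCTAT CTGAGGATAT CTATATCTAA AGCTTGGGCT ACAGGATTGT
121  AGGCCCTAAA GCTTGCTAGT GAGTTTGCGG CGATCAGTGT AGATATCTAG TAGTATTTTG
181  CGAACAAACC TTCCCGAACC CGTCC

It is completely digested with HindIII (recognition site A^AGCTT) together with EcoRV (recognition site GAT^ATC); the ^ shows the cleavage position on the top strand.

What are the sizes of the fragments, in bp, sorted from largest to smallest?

HindIII sites (AAGCTT) start at positions 68, 100, 129.
HindIII cuts after the first base of each site, so after positions 68, 100, 129.
EcoRV sites (GATATC) start at positions 51, 86, 162.
EcoRV cuts after base 3 of each site, so after positions 53, 88, 164.
Combined cut positions: 53, 68, 88, 100, 129, 164.
Circular molecule, 6 cuts → 6 fragments:
  54–68 → 15 bp
  69–88 → 20 bp
  89–100 → 12 bp
  101–129 → 29 bp
  130–164 → 35 bp
  165–205 then 1–53 → 41 + 53 = 94 bp
Sorted largest to smallest: 94, 35, 29, 20, 15, 12 bp.

94, 35, 29, 20, 15, 12 bp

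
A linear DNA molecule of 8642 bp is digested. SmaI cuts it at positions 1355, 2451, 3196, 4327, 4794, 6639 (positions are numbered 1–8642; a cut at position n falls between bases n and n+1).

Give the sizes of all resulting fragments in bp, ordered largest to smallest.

Linear molecule, 6 cuts → 7 fragments:
  1355 − 0 = 1355 bp
  2451 − 1355 = 1096 bp
  3196 − 2451 = 745 bp
  4327 − 3196 = 1131 bp
  4794 − 4327 = 467 bp
  6639 − 4794 = 1845 bp
  8642 − 6639 = 2003 bp
Sorted largest to smallest: 2003, 1845, 1355, 1131, 1096, 745, 467 bp.

2003, 1845, 1355, 1131, 1096, 745, 467 bp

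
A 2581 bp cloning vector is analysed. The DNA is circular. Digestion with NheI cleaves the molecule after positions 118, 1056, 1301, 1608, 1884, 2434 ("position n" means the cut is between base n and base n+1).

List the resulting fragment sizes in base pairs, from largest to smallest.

Circular molecule, 6 cuts → 6 fragments:
  1056 − 118 = 938 bp
  1301 − 1056 = 245 bp
  1608 − 1301 = 307 bp
  1884 − 1608 = 276 bp
  2434 − 1884 = 550 bp
  wrap: 2581 − 2434 + 118 = 265 bp
Sorted largest to smallest: 938, 550, 307, 276, 265, 245 bp.

938, 550, 307, 276, 265, 245 bp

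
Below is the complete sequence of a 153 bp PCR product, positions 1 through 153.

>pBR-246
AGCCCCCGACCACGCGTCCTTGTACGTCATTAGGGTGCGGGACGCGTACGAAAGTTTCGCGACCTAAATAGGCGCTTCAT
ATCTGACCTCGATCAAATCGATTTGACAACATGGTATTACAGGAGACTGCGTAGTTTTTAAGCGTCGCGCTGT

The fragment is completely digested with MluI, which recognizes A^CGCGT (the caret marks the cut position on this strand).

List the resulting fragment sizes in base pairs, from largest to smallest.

111, 30, 12 bp

MluI sites (ACGCGT) start at positions 12, 42.
MluI cuts after the first base of each site, so after positions 12, 42.
Linear molecule, 2 cuts → 3 fragments:
  1–12 → 12 bp
  13–42 → 30 bp
  43–153 → 111 bp
Sorted largest to smallest: 111, 30, 12 bp.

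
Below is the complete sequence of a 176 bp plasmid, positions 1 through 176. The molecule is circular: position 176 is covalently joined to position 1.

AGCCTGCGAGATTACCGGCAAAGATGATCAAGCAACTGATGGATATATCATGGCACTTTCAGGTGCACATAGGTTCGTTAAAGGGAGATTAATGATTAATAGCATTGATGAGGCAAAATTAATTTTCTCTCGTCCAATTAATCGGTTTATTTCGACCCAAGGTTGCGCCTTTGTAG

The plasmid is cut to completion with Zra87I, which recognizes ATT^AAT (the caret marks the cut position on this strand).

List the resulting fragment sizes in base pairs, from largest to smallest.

Zra87I sites (ATTAAT) start at positions 88, 95, 118, 137.
Zra87I cuts after base 3 of each site, so after positions 90, 97, 120, 139.
Circular molecule, 4 cuts → 4 fragments:
  91–97 → 7 bp
  98–120 → 23 bp
  121–139 → 19 bp
  140–176 then 1–90 → 37 + 90 = 127 bp
Sorted largest to smallest: 127, 23, 19, 7 bp.

127, 23, 19, 7 bp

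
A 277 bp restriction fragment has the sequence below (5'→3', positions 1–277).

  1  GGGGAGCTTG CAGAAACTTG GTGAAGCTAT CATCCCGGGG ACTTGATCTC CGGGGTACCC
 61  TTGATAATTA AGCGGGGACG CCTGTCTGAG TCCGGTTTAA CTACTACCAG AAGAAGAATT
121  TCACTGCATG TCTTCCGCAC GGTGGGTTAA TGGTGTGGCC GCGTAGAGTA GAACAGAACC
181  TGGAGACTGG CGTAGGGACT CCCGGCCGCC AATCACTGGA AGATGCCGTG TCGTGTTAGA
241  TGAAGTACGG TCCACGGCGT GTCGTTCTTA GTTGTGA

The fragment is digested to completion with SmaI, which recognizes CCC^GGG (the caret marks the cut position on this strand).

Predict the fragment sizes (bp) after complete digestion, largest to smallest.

The SmaI site (CCCGGG) starts at position 34.
SmaI cuts after base 3 of each site, so after position 36.
Linear molecule, 1 cut → 2 fragments:
  1–36 → 36 bp
  37–277 → 241 bp
Sorted largest to smallest: 241, 36 bp.

241, 36 bp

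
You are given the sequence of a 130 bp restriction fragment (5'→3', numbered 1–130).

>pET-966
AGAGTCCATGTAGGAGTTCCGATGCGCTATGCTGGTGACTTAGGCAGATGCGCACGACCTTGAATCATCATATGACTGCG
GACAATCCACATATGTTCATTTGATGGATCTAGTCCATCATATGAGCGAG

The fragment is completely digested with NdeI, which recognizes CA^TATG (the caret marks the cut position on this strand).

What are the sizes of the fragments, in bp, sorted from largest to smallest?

70, 29, 21, 10 bp

NdeI sites (CATATG) start at positions 69, 90, 119.
NdeI cuts after base 2 of each site, so after positions 70, 91, 120.
Linear molecule, 3 cuts → 4 fragments:
  1–70 → 70 bp
  71–91 → 21 bp
  92–120 → 29 bp
  121–130 → 10 bp
Sorted largest to smallest: 70, 29, 21, 10 bp.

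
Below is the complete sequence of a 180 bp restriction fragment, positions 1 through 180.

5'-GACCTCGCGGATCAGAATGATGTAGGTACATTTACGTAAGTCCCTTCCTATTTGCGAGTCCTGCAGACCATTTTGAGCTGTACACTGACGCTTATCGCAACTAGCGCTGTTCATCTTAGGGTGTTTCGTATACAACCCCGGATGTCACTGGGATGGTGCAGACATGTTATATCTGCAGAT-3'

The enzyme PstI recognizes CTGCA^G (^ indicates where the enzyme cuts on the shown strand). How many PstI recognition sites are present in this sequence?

2

CTGCAG occurs starting at positions 61, 173.
PstI cuts at 2 sites.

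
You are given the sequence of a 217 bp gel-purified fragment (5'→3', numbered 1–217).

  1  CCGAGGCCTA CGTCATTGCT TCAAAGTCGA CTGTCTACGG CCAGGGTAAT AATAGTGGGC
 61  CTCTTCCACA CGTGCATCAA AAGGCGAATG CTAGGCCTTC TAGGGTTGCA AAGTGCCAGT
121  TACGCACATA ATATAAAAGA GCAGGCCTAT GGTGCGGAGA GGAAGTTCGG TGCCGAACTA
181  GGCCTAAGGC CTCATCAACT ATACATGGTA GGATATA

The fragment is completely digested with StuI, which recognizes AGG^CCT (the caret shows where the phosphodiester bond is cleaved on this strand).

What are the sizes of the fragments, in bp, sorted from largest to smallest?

89, 50, 37, 28, 7, 6 bp

StuI sites (AGGCCT) start at positions 4, 93, 143, 180, 187.
StuI cuts after base 3 of each site, so after positions 6, 95, 145, 182, 189.
Linear molecule, 5 cuts → 6 fragments:
  1–6 → 6 bp
  7–95 → 89 bp
  96–145 → 50 bp
  146–182 → 37 bp
  183–189 → 7 bp
  190–217 → 28 bp
Sorted largest to smallest: 89, 50, 37, 28, 7, 6 bp.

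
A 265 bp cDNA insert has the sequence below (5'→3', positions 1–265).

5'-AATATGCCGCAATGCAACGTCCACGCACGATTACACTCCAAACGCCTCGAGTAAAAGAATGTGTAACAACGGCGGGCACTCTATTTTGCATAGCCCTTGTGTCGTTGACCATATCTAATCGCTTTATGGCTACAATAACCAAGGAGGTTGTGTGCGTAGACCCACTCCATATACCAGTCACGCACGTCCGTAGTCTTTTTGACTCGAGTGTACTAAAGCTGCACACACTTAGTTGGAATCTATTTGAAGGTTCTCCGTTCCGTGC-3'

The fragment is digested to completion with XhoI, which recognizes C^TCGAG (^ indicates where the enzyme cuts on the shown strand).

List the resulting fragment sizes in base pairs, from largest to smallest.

XhoI sites (CTCGAG) start at positions 46, 203.
XhoI cuts after the first base of each site, so after positions 46, 203.
Linear molecule, 2 cuts → 3 fragments:
  1–46 → 46 bp
  47–203 → 157 bp
  204–265 → 62 bp
Sorted largest to smallest: 157, 62, 46 bp.

157, 62, 46 bp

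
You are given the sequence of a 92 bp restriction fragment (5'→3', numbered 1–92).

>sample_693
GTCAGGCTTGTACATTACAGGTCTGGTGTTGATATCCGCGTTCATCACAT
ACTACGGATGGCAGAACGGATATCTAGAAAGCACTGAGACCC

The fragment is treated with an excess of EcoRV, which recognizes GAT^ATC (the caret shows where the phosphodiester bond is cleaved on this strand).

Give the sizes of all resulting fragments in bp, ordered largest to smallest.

EcoRV sites (GATATC) start at positions 31, 69.
EcoRV cuts after base 3 of each site, so after positions 33, 71.
Linear molecule, 2 cuts → 3 fragments:
  1–33 → 33 bp
  34–71 → 38 bp
  72–92 → 21 bp
Sorted largest to smallest: 38, 33, 21 bp.

38, 33, 21 bp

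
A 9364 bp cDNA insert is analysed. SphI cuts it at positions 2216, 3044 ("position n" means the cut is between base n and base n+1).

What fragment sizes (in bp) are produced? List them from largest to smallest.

6320, 2216, 828 bp

Linear molecule, 2 cuts → 3 fragments:
  2216 − 0 = 2216 bp
  3044 − 2216 = 828 bp
  9364 − 3044 = 6320 bp
Sorted largest to smallest: 6320, 2216, 828 bp.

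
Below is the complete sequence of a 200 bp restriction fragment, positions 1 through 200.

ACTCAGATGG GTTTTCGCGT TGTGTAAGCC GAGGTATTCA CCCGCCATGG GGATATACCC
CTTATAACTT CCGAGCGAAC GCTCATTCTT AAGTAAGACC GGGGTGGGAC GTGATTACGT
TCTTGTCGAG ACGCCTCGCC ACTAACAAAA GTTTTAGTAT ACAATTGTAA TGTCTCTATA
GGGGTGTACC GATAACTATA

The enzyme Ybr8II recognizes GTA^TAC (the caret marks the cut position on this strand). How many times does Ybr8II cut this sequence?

GTATAC occurs starting at position 157.
Ybr8II cuts at 1 site.

1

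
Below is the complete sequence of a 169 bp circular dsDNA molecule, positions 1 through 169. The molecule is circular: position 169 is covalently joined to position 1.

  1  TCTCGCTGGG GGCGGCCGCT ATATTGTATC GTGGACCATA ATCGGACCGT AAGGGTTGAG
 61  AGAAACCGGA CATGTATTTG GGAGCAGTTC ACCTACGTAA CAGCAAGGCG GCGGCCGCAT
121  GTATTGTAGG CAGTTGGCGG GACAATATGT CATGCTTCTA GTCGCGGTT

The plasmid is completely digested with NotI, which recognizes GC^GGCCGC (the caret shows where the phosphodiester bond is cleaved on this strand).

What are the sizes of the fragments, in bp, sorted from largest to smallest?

NotI sites (GCGGCCGC) start at positions 12, 111.
NotI cuts after base 2 of each site, so after positions 13, 112.
Circular molecule, 2 cuts → 2 fragments:
  14–112 → 99 bp
  113–169 then 1–13 → 57 + 13 = 70 bp
Sorted largest to smallest: 99, 70 bp.

99, 70 bp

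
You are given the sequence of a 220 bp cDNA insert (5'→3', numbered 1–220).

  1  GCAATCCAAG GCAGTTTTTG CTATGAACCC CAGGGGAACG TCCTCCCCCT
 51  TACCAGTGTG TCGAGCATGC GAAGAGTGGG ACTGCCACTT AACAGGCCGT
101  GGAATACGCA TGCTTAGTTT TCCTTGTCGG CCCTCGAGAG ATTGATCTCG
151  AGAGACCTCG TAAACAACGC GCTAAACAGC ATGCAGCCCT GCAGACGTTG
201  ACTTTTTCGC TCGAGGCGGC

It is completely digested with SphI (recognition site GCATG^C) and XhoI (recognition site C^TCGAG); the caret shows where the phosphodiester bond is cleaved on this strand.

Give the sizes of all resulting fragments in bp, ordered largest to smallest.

69, 43, 36, 27, 21, 14, 10 bp

SphI sites (GCATGC) start at positions 65, 108, 179.
SphI cuts after base 5 of each site (before the last base), so after positions 69, 112, 183.
XhoI sites (CTCGAG) start at positions 133, 147, 210.
XhoI cuts after the first base of each site, so after positions 133, 147, 210.
Combined cut positions: 69, 112, 133, 147, 183, 210.
Linear molecule, 6 cuts → 7 fragments:
  1–69 → 69 bp
  70–112 → 43 bp
  113–133 → 21 bp
  134–147 → 14 bp
  148–183 → 36 bp
  184–210 → 27 bp
  211–220 → 10 bp
Sorted largest to smallest: 69, 43, 36, 27, 21, 14, 10 bp.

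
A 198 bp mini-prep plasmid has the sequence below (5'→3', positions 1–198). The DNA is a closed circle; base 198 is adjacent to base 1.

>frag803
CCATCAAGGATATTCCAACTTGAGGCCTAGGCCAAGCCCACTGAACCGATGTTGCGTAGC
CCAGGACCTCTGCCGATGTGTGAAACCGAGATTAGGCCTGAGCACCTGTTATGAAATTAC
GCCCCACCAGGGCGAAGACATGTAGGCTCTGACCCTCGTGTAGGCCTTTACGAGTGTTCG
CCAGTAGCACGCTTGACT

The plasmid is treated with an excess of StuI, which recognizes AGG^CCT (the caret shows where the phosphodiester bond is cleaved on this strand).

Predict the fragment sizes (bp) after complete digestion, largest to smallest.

71, 68, 59 bp

StuI sites (AGGCCT) start at positions 23, 94, 162.
StuI cuts after base 3 of each site, so after positions 25, 96, 164.
Circular molecule, 3 cuts → 3 fragments:
  26–96 → 71 bp
  97–164 → 68 bp
  165–198 then 1–25 → 34 + 25 = 59 bp
Sorted largest to smallest: 71, 68, 59 bp.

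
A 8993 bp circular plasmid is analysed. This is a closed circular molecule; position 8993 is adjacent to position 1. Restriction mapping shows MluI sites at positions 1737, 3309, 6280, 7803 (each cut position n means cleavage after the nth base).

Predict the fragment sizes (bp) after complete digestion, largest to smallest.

2971, 2927, 1572, 1523 bp

Circular molecule, 4 cuts → 4 fragments:
  3309 − 1737 = 1572 bp
  6280 − 3309 = 2971 bp
  7803 − 6280 = 1523 bp
  wrap: 8993 − 7803 + 1737 = 2927 bp
Sorted largest to smallest: 2971, 2927, 1572, 1523 bp.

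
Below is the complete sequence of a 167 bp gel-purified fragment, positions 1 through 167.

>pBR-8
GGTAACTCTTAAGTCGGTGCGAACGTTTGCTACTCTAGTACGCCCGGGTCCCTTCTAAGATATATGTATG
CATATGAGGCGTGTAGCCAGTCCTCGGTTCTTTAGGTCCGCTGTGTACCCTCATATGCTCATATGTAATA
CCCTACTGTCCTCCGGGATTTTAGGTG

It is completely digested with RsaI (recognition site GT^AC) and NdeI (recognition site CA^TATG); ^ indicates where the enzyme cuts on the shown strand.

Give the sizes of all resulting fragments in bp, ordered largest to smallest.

44, 39, 36, 33, 8, 7 bp

RsaI sites (GTAC) start at positions 38, 115.
RsaI cuts after base 2 of each site, so after positions 39, 116.
NdeI sites (CATATG) start at positions 71, 122, 130.
NdeI cuts after base 2 of each site, so after positions 72, 123, 131.
Combined cut positions: 39, 72, 116, 123, 131.
Linear molecule, 5 cuts → 6 fragments:
  1–39 → 39 bp
  40–72 → 33 bp
  73–116 → 44 bp
  117–123 → 7 bp
  124–131 → 8 bp
  132–167 → 36 bp
Sorted largest to smallest: 44, 39, 36, 33, 8, 7 bp.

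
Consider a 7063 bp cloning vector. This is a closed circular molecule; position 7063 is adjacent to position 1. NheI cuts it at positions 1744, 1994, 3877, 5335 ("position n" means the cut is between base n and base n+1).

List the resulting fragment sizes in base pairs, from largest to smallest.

3472, 1883, 1458, 250 bp

Circular molecule, 4 cuts → 4 fragments:
  1994 − 1744 = 250 bp
  3877 − 1994 = 1883 bp
  5335 − 3877 = 1458 bp
  wrap: 7063 − 5335 + 1744 = 3472 bp
Sorted largest to smallest: 3472, 1883, 1458, 250 bp.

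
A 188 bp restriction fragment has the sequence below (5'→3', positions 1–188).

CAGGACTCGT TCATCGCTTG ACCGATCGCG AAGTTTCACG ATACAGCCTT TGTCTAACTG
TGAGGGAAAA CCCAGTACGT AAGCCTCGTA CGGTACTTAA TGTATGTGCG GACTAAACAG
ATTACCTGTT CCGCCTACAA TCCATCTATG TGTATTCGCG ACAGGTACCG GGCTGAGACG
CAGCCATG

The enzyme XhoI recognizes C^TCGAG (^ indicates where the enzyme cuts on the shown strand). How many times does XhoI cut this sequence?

No occurrence of CTCGAG is present in the sequence.
XhoI does not cut: 0 sites.

0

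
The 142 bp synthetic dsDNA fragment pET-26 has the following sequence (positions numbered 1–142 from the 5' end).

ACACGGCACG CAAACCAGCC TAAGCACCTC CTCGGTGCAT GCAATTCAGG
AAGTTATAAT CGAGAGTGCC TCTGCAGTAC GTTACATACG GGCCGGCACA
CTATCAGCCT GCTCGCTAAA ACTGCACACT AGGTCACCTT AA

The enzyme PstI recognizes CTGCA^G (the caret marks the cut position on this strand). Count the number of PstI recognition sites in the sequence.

1

CTGCAG occurs starting at position 72.
PstI cuts at 1 site.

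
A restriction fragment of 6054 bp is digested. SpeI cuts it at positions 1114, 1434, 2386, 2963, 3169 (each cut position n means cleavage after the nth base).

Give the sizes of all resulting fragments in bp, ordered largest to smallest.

Linear molecule, 5 cuts → 6 fragments:
  1114 − 0 = 1114 bp
  1434 − 1114 = 320 bp
  2386 − 1434 = 952 bp
  2963 − 2386 = 577 bp
  3169 − 2963 = 206 bp
  6054 − 3169 = 2885 bp
Sorted largest to smallest: 2885, 1114, 952, 577, 320, 206 bp.

2885, 1114, 952, 577, 320, 206 bp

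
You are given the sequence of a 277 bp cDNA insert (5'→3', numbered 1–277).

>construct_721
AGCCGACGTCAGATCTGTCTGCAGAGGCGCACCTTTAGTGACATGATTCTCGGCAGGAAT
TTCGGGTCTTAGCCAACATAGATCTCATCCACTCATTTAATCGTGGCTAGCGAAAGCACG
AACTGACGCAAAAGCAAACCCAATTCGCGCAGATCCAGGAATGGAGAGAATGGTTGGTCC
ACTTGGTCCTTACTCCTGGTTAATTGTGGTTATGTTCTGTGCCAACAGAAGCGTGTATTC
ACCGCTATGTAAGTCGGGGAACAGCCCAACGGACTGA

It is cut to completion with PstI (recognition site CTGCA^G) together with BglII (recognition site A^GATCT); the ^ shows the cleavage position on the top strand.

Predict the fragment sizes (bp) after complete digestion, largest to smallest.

The PstI site (CTGCAG) starts at position 19.
PstI cuts after base 5 of each site (before the last base), so after position 23.
BglII sites (AGATCT) start at positions 11, 80.
BglII cuts after the first base of each site, so after positions 11, 80.
Combined cut positions: 11, 23, 80.
Linear molecule, 3 cuts → 4 fragments:
  1–11 → 11 bp
  12–23 → 12 bp
  24–80 → 57 bp
  81–277 → 197 bp
Sorted largest to smallest: 197, 57, 12, 11 bp.

197, 57, 12, 11 bp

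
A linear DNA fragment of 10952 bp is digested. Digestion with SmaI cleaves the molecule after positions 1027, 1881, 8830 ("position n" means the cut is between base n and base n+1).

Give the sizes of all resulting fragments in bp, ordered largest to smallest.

6949, 2122, 1027, 854 bp

Linear molecule, 3 cuts → 4 fragments:
  1027 − 0 = 1027 bp
  1881 − 1027 = 854 bp
  8830 − 1881 = 6949 bp
  10952 − 8830 = 2122 bp
Sorted largest to smallest: 6949, 2122, 1027, 854 bp.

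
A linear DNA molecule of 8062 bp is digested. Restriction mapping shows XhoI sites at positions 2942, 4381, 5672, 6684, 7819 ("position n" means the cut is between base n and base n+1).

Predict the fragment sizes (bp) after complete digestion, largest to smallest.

Linear molecule, 5 cuts → 6 fragments:
  2942 − 0 = 2942 bp
  4381 − 2942 = 1439 bp
  5672 − 4381 = 1291 bp
  6684 − 5672 = 1012 bp
  7819 − 6684 = 1135 bp
  8062 − 7819 = 243 bp
Sorted largest to smallest: 2942, 1439, 1291, 1135, 1012, 243 bp.

2942, 1439, 1291, 1135, 1012, 243 bp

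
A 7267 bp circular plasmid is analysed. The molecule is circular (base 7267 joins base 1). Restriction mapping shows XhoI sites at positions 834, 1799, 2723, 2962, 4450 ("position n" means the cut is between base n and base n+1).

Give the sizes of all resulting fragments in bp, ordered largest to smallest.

3651, 1488, 965, 924, 239 bp

Circular molecule, 5 cuts → 5 fragments:
  1799 − 834 = 965 bp
  2723 − 1799 = 924 bp
  2962 − 2723 = 239 bp
  4450 − 2962 = 1488 bp
  wrap: 7267 − 4450 + 834 = 3651 bp
Sorted largest to smallest: 3651, 1488, 965, 924, 239 bp.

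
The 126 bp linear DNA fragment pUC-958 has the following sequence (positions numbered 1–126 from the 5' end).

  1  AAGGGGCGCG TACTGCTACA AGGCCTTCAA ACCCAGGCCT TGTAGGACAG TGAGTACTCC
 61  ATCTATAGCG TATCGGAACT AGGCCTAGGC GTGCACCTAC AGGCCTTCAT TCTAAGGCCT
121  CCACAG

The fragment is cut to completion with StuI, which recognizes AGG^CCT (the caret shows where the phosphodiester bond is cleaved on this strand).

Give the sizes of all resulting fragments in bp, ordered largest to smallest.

StuI sites (AGGCCT) start at positions 21, 35, 81, 101, 115.
StuI cuts after base 3 of each site, so after positions 23, 37, 83, 103, 117.
Linear molecule, 5 cuts → 6 fragments:
  1–23 → 23 bp
  24–37 → 14 bp
  38–83 → 46 bp
  84–103 → 20 bp
  104–117 → 14 bp
  118–126 → 9 bp
Sorted largest to smallest: 46, 23, 20, 14, 14, 9 bp.

46, 23, 20, 14, 14, 9 bp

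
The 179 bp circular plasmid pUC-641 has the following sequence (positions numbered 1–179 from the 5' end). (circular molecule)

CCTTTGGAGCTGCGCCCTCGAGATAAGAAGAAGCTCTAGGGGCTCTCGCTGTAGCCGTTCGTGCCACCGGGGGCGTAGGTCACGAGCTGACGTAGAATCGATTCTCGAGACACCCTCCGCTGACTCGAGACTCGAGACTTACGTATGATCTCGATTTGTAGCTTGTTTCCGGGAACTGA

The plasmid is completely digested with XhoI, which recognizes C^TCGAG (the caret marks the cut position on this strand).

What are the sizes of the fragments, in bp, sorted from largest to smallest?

XhoI sites (CTCGAG) start at positions 17, 104, 124, 131.
XhoI cuts after the first base of each site, so after positions 17, 104, 124, 131.
Circular molecule, 4 cuts → 4 fragments:
  18–104 → 87 bp
  105–124 → 20 bp
  125–131 → 7 bp
  132–179 then 1–17 → 48 + 17 = 65 bp
Sorted largest to smallest: 87, 65, 20, 7 bp.

87, 65, 20, 7 bp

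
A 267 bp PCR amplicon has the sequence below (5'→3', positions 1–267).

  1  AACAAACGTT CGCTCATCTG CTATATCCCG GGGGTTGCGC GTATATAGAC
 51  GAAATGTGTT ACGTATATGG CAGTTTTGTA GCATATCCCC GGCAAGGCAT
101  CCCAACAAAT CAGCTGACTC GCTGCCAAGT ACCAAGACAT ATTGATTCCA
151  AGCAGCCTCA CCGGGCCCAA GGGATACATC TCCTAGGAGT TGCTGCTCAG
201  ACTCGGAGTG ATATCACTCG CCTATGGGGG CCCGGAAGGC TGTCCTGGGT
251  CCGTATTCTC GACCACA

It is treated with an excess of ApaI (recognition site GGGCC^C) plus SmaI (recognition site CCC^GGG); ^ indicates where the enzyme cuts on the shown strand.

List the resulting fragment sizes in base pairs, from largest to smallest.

138, 65, 35, 29 bp

ApaI sites (GGGCCC) start at positions 163, 228.
ApaI cuts after base 5 of each site (before the last base), so after positions 167, 232.
The SmaI site (CCCGGG) starts at position 27.
SmaI cuts after base 3 of each site, so after position 29.
Combined cut positions: 29, 167, 232.
Linear molecule, 3 cuts → 4 fragments:
  1–29 → 29 bp
  30–167 → 138 bp
  168–232 → 65 bp
  233–267 → 35 bp
Sorted largest to smallest: 138, 65, 35, 29 bp.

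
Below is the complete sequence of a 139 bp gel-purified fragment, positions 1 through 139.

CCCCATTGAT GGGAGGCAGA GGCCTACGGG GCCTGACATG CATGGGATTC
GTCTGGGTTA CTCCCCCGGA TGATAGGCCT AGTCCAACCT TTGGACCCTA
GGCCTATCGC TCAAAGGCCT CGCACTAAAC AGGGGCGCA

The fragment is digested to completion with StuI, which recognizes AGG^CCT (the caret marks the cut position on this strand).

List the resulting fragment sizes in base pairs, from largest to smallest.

55, 25, 22, 22, 15 bp

StuI sites (AGGCCT) start at positions 20, 75, 100, 115.
StuI cuts after base 3 of each site, so after positions 22, 77, 102, 117.
Linear molecule, 4 cuts → 5 fragments:
  1–22 → 22 bp
  23–77 → 55 bp
  78–102 → 25 bp
  103–117 → 15 bp
  118–139 → 22 bp
Sorted largest to smallest: 55, 25, 22, 22, 15 bp.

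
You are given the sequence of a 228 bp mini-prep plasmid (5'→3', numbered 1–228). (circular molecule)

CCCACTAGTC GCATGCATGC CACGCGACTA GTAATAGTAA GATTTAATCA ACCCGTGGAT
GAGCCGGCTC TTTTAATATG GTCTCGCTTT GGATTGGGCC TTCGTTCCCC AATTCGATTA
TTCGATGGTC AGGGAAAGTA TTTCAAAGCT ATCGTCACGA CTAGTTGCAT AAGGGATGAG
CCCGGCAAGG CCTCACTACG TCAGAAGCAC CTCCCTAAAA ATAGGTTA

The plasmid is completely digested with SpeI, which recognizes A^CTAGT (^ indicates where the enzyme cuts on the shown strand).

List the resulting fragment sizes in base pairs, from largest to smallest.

SpeI sites (ACTAGT) start at positions 4, 27, 160.
SpeI cuts after the first base of each site, so after positions 4, 27, 160.
Circular molecule, 3 cuts → 3 fragments:
  5–27 → 23 bp
  28–160 → 133 bp
  161–228 then 1–4 → 68 + 4 = 72 bp
Sorted largest to smallest: 133, 72, 23 bp.

133, 72, 23 bp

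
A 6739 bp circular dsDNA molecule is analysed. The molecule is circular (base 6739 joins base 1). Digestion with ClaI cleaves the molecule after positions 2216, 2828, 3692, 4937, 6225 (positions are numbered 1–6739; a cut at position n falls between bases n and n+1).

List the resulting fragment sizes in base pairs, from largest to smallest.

Circular molecule, 5 cuts → 5 fragments:
  2828 − 2216 = 612 bp
  3692 − 2828 = 864 bp
  4937 − 3692 = 1245 bp
  6225 − 4937 = 1288 bp
  wrap: 6739 − 6225 + 2216 = 2730 bp
Sorted largest to smallest: 2730, 1288, 1245, 864, 612 bp.

2730, 1288, 1245, 864, 612 bp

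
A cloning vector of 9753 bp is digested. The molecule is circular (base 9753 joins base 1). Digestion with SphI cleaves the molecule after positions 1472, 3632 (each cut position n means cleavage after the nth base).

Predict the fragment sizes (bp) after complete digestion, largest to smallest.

7593, 2160 bp

Circular molecule, 2 cuts → 2 fragments:
  3632 − 1472 = 2160 bp
  wrap: 9753 − 3632 + 1472 = 7593 bp
Sorted largest to smallest: 7593, 2160 bp.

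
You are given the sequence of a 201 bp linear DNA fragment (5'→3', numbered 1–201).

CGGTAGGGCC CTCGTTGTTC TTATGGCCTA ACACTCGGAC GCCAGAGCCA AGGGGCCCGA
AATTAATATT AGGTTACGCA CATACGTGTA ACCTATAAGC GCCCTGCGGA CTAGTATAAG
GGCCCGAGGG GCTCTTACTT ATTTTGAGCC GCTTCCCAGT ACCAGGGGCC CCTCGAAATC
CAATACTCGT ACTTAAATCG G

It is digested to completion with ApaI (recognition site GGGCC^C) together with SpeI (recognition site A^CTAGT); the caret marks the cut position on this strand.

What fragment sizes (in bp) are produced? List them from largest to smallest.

53, 47, 46, 31, 14, 10 bp

ApaI sites (GGGCCC) start at positions 6, 53, 120, 166.
ApaI cuts after base 5 of each site (before the last base), so after positions 10, 57, 124, 170.
The SpeI site (ACTAGT) starts at position 110.
SpeI cuts after the first base of each site, so after position 110.
Combined cut positions: 10, 57, 110, 124, 170.
Linear molecule, 5 cuts → 6 fragments:
  1–10 → 10 bp
  11–57 → 47 bp
  58–110 → 53 bp
  111–124 → 14 bp
  125–170 → 46 bp
  171–201 → 31 bp
Sorted largest to smallest: 53, 47, 46, 31, 14, 10 bp.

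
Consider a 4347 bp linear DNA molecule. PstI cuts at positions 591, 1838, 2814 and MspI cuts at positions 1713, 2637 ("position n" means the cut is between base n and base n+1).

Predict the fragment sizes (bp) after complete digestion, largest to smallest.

1533, 1122, 799, 591, 177, 125 bp

Combined cut positions (sorted): 591, 1713, 1838, 2637, 2814.
Linear molecule, 5 cuts → 6 fragments:
  591 − 0 = 591 bp
  1713 − 591 = 1122 bp
  1838 − 1713 = 125 bp
  2637 − 1838 = 799 bp
  2814 − 2637 = 177 bp
  4347 − 2814 = 1533 bp
Sorted largest to smallest: 1533, 1122, 799, 591, 177, 125 bp.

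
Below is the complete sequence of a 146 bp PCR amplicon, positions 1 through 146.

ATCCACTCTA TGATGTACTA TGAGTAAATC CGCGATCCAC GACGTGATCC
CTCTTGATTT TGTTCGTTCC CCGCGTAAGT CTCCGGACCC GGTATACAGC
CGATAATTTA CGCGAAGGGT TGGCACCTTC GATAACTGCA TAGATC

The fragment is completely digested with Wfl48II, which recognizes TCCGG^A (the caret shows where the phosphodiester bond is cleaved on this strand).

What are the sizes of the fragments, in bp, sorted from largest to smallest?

The Wfl48II site (TCCGGA) starts at position 82.
Wfl48II cuts after base 5 of each site (before the last base), so after position 86.
Linear molecule, 1 cut → 2 fragments:
  1–86 → 86 bp
  87–146 → 60 bp
Sorted largest to smallest: 86, 60 bp.

86, 60 bp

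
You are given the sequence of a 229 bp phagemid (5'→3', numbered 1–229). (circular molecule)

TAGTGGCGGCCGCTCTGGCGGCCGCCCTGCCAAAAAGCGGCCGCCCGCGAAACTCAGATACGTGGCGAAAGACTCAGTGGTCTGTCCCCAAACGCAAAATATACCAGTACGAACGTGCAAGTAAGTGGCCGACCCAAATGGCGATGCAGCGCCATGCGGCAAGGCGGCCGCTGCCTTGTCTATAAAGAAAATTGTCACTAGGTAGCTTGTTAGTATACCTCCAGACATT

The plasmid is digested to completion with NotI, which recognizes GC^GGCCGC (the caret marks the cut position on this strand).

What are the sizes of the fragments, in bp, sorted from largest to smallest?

127, 71, 19, 12 bp

NotI sites (GCGGCCGC) start at positions 6, 18, 37, 164.
NotI cuts after base 2 of each site, so after positions 7, 19, 38, 165.
Circular molecule, 4 cuts → 4 fragments:
  8–19 → 12 bp
  20–38 → 19 bp
  39–165 → 127 bp
  166–229 then 1–7 → 64 + 7 = 71 bp
Sorted largest to smallest: 127, 71, 19, 12 bp.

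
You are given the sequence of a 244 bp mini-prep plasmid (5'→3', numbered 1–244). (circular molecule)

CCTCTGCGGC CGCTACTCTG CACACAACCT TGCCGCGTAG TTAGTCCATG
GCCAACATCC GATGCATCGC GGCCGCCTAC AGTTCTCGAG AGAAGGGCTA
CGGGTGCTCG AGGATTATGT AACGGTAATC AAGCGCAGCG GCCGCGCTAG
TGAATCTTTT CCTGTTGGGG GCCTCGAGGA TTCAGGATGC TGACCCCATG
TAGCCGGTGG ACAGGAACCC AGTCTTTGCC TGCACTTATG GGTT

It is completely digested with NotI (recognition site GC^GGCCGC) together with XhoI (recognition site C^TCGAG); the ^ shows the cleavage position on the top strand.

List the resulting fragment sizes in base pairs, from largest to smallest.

78, 63, 34, 32, 22, 15 bp

NotI sites (GCGGCCGC) start at positions 6, 69, 138.
NotI cuts after base 2 of each site, so after positions 7, 70, 139.
XhoI sites (CTCGAG) start at positions 85, 107, 173.
XhoI cuts after the first base of each site, so after positions 85, 107, 173.
Combined cut positions: 7, 70, 85, 107, 139, 173.
Circular molecule, 6 cuts → 6 fragments:
  8–70 → 63 bp
  71–85 → 15 bp
  86–107 → 22 bp
  108–139 → 32 bp
  140–173 → 34 bp
  174–244 then 1–7 → 71 + 7 = 78 bp
Sorted largest to smallest: 78, 63, 34, 32, 22, 15 bp.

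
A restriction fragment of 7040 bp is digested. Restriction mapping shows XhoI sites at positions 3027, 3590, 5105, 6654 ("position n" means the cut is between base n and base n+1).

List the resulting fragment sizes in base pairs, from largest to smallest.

3027, 1549, 1515, 563, 386 bp

Linear molecule, 4 cuts → 5 fragments:
  3027 − 0 = 3027 bp
  3590 − 3027 = 563 bp
  5105 − 3590 = 1515 bp
  6654 − 5105 = 1549 bp
  7040 − 6654 = 386 bp
Sorted largest to smallest: 3027, 1549, 1515, 563, 386 bp.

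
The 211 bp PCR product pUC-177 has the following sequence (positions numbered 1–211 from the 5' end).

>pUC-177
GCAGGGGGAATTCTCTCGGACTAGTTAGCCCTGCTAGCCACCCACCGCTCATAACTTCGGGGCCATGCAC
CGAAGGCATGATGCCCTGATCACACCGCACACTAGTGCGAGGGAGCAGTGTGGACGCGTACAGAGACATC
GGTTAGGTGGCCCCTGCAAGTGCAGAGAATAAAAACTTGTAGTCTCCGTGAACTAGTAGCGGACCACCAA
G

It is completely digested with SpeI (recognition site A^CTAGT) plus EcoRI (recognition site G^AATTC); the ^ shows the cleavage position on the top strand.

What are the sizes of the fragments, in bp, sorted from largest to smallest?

91, 81, 19, 12, 8 bp

SpeI sites (ACTAGT) start at positions 20, 101, 192.
SpeI cuts after the first base of each site, so after positions 20, 101, 192.
The EcoRI site (GAATTC) starts at position 8.
EcoRI cuts after the first base of each site, so after position 8.
Combined cut positions: 8, 20, 101, 192.
Linear molecule, 4 cuts → 5 fragments:
  1–8 → 8 bp
  9–20 → 12 bp
  21–101 → 81 bp
  102–192 → 91 bp
  193–211 → 19 bp
Sorted largest to smallest: 91, 81, 19, 12, 8 bp.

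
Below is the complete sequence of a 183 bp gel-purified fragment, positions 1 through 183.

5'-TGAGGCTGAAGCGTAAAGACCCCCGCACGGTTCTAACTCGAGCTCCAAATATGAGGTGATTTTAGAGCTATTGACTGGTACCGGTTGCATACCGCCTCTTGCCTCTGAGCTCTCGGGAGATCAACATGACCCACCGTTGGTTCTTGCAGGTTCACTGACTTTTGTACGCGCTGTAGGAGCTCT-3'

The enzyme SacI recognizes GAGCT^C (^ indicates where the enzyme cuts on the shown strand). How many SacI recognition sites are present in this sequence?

3

GAGCTC occurs starting at positions 40, 107, 177.
SacI cuts at 3 sites.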